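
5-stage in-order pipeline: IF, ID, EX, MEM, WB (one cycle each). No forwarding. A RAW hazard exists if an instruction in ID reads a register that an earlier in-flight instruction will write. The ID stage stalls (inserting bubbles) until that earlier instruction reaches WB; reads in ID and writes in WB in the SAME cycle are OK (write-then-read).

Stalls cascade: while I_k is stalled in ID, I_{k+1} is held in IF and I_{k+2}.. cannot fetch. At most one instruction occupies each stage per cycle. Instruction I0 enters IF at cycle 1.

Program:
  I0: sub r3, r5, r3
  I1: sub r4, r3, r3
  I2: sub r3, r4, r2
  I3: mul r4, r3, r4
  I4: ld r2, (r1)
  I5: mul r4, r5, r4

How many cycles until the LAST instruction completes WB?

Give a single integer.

Answer: 17

Derivation:
I0 sub r3 <- r5,r3: IF@1 ID@2 stall=0 (-) EX@3 MEM@4 WB@5
I1 sub r4 <- r3,r3: IF@2 ID@3 stall=2 (RAW on I0.r3 (WB@5)) EX@6 MEM@7 WB@8
I2 sub r3 <- r4,r2: IF@3 ID@6 stall=2 (RAW on I1.r4 (WB@8)) EX@9 MEM@10 WB@11
I3 mul r4 <- r3,r4: IF@6 ID@9 stall=2 (RAW on I2.r3 (WB@11)) EX@12 MEM@13 WB@14
I4 ld r2 <- r1: IF@9 ID@12 stall=0 (-) EX@13 MEM@14 WB@15
I5 mul r4 <- r5,r4: IF@12 ID@13 stall=1 (RAW on I3.r4 (WB@14)) EX@15 MEM@16 WB@17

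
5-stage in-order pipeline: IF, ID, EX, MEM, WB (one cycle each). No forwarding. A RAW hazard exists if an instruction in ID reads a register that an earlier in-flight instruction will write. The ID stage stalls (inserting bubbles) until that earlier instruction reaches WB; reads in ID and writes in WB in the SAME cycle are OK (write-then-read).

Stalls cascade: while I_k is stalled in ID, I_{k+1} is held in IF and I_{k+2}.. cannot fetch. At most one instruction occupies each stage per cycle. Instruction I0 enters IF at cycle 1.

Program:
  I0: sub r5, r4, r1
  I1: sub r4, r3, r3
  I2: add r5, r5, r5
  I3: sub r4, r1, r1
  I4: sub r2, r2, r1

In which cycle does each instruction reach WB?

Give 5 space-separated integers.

I0 sub r5 <- r4,r1: IF@1 ID@2 stall=0 (-) EX@3 MEM@4 WB@5
I1 sub r4 <- r3,r3: IF@2 ID@3 stall=0 (-) EX@4 MEM@5 WB@6
I2 add r5 <- r5,r5: IF@3 ID@4 stall=1 (RAW on I0.r5 (WB@5)) EX@6 MEM@7 WB@8
I3 sub r4 <- r1,r1: IF@4 ID@6 stall=0 (-) EX@7 MEM@8 WB@9
I4 sub r2 <- r2,r1: IF@6 ID@7 stall=0 (-) EX@8 MEM@9 WB@10

Answer: 5 6 8 9 10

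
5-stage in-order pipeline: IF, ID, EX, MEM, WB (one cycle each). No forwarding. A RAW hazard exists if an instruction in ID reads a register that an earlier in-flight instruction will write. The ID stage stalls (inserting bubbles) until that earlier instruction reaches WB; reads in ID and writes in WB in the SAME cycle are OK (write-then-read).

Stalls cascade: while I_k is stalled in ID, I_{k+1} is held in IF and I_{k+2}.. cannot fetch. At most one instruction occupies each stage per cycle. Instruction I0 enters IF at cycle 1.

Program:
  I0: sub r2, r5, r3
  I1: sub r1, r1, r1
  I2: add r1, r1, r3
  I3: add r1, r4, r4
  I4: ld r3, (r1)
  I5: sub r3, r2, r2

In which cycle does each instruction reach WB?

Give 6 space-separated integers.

Answer: 5 6 9 10 13 14

Derivation:
I0 sub r2 <- r5,r3: IF@1 ID@2 stall=0 (-) EX@3 MEM@4 WB@5
I1 sub r1 <- r1,r1: IF@2 ID@3 stall=0 (-) EX@4 MEM@5 WB@6
I2 add r1 <- r1,r3: IF@3 ID@4 stall=2 (RAW on I1.r1 (WB@6)) EX@7 MEM@8 WB@9
I3 add r1 <- r4,r4: IF@4 ID@7 stall=0 (-) EX@8 MEM@9 WB@10
I4 ld r3 <- r1: IF@7 ID@8 stall=2 (RAW on I3.r1 (WB@10)) EX@11 MEM@12 WB@13
I5 sub r3 <- r2,r2: IF@8 ID@11 stall=0 (-) EX@12 MEM@13 WB@14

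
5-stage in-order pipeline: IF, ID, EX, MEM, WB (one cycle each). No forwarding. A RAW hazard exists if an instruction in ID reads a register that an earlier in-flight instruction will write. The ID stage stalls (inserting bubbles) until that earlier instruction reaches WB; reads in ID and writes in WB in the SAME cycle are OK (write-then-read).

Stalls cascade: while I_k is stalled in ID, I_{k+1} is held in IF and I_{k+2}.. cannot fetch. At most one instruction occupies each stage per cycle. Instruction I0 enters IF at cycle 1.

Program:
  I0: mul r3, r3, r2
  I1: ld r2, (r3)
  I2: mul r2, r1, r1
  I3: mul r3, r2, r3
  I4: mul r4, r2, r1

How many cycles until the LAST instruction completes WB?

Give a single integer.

Answer: 13

Derivation:
I0 mul r3 <- r3,r2: IF@1 ID@2 stall=0 (-) EX@3 MEM@4 WB@5
I1 ld r2 <- r3: IF@2 ID@3 stall=2 (RAW on I0.r3 (WB@5)) EX@6 MEM@7 WB@8
I2 mul r2 <- r1,r1: IF@3 ID@6 stall=0 (-) EX@7 MEM@8 WB@9
I3 mul r3 <- r2,r3: IF@6 ID@7 stall=2 (RAW on I2.r2 (WB@9)) EX@10 MEM@11 WB@12
I4 mul r4 <- r2,r1: IF@7 ID@10 stall=0 (-) EX@11 MEM@12 WB@13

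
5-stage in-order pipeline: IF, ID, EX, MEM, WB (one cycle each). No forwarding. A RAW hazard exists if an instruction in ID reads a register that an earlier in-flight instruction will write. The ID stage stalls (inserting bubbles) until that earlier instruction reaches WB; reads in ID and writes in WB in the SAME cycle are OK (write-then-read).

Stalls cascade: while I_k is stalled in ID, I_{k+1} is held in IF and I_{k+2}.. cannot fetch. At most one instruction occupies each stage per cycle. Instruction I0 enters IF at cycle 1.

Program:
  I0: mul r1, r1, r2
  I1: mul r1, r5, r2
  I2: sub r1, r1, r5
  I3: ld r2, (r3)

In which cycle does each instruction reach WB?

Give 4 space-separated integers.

I0 mul r1 <- r1,r2: IF@1 ID@2 stall=0 (-) EX@3 MEM@4 WB@5
I1 mul r1 <- r5,r2: IF@2 ID@3 stall=0 (-) EX@4 MEM@5 WB@6
I2 sub r1 <- r1,r5: IF@3 ID@4 stall=2 (RAW on I1.r1 (WB@6)) EX@7 MEM@8 WB@9
I3 ld r2 <- r3: IF@4 ID@7 stall=0 (-) EX@8 MEM@9 WB@10

Answer: 5 6 9 10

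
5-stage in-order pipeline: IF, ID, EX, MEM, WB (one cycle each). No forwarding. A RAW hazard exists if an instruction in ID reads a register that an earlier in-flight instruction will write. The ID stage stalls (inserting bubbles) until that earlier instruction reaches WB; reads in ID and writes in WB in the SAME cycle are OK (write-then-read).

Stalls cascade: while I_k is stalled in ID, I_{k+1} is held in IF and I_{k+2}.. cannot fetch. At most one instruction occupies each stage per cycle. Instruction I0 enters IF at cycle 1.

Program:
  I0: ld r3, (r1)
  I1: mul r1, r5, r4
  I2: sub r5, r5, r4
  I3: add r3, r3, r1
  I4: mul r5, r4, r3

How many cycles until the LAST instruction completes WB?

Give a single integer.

Answer: 12

Derivation:
I0 ld r3 <- r1: IF@1 ID@2 stall=0 (-) EX@3 MEM@4 WB@5
I1 mul r1 <- r5,r4: IF@2 ID@3 stall=0 (-) EX@4 MEM@5 WB@6
I2 sub r5 <- r5,r4: IF@3 ID@4 stall=0 (-) EX@5 MEM@6 WB@7
I3 add r3 <- r3,r1: IF@4 ID@5 stall=1 (RAW on I1.r1 (WB@6)) EX@7 MEM@8 WB@9
I4 mul r5 <- r4,r3: IF@5 ID@7 stall=2 (RAW on I3.r3 (WB@9)) EX@10 MEM@11 WB@12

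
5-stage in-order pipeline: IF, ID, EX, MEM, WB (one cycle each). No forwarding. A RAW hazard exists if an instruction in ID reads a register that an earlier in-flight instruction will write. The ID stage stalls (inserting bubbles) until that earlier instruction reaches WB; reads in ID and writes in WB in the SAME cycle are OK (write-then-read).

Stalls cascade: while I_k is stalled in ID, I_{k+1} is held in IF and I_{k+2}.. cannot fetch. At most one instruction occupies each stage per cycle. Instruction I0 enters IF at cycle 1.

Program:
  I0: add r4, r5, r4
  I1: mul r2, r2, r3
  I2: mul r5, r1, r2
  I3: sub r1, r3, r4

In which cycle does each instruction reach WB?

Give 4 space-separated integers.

Answer: 5 6 9 10

Derivation:
I0 add r4 <- r5,r4: IF@1 ID@2 stall=0 (-) EX@3 MEM@4 WB@5
I1 mul r2 <- r2,r3: IF@2 ID@3 stall=0 (-) EX@4 MEM@5 WB@6
I2 mul r5 <- r1,r2: IF@3 ID@4 stall=2 (RAW on I1.r2 (WB@6)) EX@7 MEM@8 WB@9
I3 sub r1 <- r3,r4: IF@4 ID@7 stall=0 (-) EX@8 MEM@9 WB@10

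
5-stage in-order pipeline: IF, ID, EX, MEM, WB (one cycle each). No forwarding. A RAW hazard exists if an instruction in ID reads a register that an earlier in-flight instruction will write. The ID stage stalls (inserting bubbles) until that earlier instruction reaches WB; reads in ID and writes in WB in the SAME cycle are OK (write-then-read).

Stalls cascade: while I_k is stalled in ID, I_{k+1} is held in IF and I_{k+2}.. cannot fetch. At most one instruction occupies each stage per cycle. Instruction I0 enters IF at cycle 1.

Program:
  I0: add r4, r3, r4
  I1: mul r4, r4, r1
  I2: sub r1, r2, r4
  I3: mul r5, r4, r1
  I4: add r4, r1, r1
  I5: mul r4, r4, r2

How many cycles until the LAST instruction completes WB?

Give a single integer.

Answer: 18

Derivation:
I0 add r4 <- r3,r4: IF@1 ID@2 stall=0 (-) EX@3 MEM@4 WB@5
I1 mul r4 <- r4,r1: IF@2 ID@3 stall=2 (RAW on I0.r4 (WB@5)) EX@6 MEM@7 WB@8
I2 sub r1 <- r2,r4: IF@3 ID@6 stall=2 (RAW on I1.r4 (WB@8)) EX@9 MEM@10 WB@11
I3 mul r5 <- r4,r1: IF@6 ID@9 stall=2 (RAW on I2.r1 (WB@11)) EX@12 MEM@13 WB@14
I4 add r4 <- r1,r1: IF@9 ID@12 stall=0 (-) EX@13 MEM@14 WB@15
I5 mul r4 <- r4,r2: IF@12 ID@13 stall=2 (RAW on I4.r4 (WB@15)) EX@16 MEM@17 WB@18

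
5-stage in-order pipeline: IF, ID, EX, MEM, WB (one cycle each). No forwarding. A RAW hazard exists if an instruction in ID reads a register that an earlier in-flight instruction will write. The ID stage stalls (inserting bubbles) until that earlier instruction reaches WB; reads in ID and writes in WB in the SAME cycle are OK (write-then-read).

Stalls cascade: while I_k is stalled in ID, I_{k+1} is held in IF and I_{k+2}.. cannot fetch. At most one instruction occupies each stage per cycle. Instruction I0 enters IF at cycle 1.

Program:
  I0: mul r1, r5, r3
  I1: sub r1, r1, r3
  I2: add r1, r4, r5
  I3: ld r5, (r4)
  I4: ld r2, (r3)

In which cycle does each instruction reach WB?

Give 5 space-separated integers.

I0 mul r1 <- r5,r3: IF@1 ID@2 stall=0 (-) EX@3 MEM@4 WB@5
I1 sub r1 <- r1,r3: IF@2 ID@3 stall=2 (RAW on I0.r1 (WB@5)) EX@6 MEM@7 WB@8
I2 add r1 <- r4,r5: IF@3 ID@6 stall=0 (-) EX@7 MEM@8 WB@9
I3 ld r5 <- r4: IF@6 ID@7 stall=0 (-) EX@8 MEM@9 WB@10
I4 ld r2 <- r3: IF@7 ID@8 stall=0 (-) EX@9 MEM@10 WB@11

Answer: 5 8 9 10 11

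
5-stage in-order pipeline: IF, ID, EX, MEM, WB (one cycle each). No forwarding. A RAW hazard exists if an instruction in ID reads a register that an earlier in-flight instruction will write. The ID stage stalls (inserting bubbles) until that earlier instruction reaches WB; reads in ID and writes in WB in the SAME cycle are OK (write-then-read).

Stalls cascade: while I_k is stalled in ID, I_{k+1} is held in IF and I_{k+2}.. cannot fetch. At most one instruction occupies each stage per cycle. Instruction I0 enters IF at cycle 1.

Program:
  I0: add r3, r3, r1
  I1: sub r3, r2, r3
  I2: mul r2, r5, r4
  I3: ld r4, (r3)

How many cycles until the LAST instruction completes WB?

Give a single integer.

I0 add r3 <- r3,r1: IF@1 ID@2 stall=0 (-) EX@3 MEM@4 WB@5
I1 sub r3 <- r2,r3: IF@2 ID@3 stall=2 (RAW on I0.r3 (WB@5)) EX@6 MEM@7 WB@8
I2 mul r2 <- r5,r4: IF@3 ID@6 stall=0 (-) EX@7 MEM@8 WB@9
I3 ld r4 <- r3: IF@6 ID@7 stall=1 (RAW on I1.r3 (WB@8)) EX@9 MEM@10 WB@11

Answer: 11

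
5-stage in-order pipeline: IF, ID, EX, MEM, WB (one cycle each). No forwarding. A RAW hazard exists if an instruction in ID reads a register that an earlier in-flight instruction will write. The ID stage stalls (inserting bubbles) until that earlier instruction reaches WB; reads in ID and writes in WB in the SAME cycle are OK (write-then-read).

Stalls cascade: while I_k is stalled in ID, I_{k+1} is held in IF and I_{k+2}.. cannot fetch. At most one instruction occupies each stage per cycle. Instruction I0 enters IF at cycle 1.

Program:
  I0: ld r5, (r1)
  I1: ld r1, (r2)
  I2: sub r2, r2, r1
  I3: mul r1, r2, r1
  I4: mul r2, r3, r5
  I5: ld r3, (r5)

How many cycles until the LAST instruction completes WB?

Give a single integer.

I0 ld r5 <- r1: IF@1 ID@2 stall=0 (-) EX@3 MEM@4 WB@5
I1 ld r1 <- r2: IF@2 ID@3 stall=0 (-) EX@4 MEM@5 WB@6
I2 sub r2 <- r2,r1: IF@3 ID@4 stall=2 (RAW on I1.r1 (WB@6)) EX@7 MEM@8 WB@9
I3 mul r1 <- r2,r1: IF@4 ID@7 stall=2 (RAW on I2.r2 (WB@9)) EX@10 MEM@11 WB@12
I4 mul r2 <- r3,r5: IF@7 ID@10 stall=0 (-) EX@11 MEM@12 WB@13
I5 ld r3 <- r5: IF@10 ID@11 stall=0 (-) EX@12 MEM@13 WB@14

Answer: 14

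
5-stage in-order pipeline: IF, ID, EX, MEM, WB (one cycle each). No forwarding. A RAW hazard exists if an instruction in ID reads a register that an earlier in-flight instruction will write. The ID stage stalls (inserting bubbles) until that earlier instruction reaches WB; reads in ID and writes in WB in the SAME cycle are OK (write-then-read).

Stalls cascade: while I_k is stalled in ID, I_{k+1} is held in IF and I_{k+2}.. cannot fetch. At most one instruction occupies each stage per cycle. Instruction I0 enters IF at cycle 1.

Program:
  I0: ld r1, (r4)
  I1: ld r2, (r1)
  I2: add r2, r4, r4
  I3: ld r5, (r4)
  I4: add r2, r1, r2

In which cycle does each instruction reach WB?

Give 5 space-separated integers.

I0 ld r1 <- r4: IF@1 ID@2 stall=0 (-) EX@3 MEM@4 WB@5
I1 ld r2 <- r1: IF@2 ID@3 stall=2 (RAW on I0.r1 (WB@5)) EX@6 MEM@7 WB@8
I2 add r2 <- r4,r4: IF@3 ID@6 stall=0 (-) EX@7 MEM@8 WB@9
I3 ld r5 <- r4: IF@6 ID@7 stall=0 (-) EX@8 MEM@9 WB@10
I4 add r2 <- r1,r2: IF@7 ID@8 stall=1 (RAW on I2.r2 (WB@9)) EX@10 MEM@11 WB@12

Answer: 5 8 9 10 12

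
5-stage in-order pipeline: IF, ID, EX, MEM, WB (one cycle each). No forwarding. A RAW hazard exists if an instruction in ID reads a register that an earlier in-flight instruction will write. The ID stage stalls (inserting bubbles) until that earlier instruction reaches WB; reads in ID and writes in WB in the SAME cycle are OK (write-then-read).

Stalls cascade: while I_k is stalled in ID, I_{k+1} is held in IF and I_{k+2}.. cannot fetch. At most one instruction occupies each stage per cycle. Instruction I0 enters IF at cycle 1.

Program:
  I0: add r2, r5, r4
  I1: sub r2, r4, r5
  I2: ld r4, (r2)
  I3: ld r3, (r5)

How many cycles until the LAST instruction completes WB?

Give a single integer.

Answer: 10

Derivation:
I0 add r2 <- r5,r4: IF@1 ID@2 stall=0 (-) EX@3 MEM@4 WB@5
I1 sub r2 <- r4,r5: IF@2 ID@3 stall=0 (-) EX@4 MEM@5 WB@6
I2 ld r4 <- r2: IF@3 ID@4 stall=2 (RAW on I1.r2 (WB@6)) EX@7 MEM@8 WB@9
I3 ld r3 <- r5: IF@4 ID@7 stall=0 (-) EX@8 MEM@9 WB@10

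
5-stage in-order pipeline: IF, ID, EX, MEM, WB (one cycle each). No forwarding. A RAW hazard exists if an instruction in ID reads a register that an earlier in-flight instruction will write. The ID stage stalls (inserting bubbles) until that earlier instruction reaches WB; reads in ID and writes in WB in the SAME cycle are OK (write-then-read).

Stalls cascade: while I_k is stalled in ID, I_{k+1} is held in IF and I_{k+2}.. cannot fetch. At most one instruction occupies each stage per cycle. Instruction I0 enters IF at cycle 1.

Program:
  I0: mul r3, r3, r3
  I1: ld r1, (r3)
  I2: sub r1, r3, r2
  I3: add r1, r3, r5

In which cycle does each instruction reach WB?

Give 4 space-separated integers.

I0 mul r3 <- r3,r3: IF@1 ID@2 stall=0 (-) EX@3 MEM@4 WB@5
I1 ld r1 <- r3: IF@2 ID@3 stall=2 (RAW on I0.r3 (WB@5)) EX@6 MEM@7 WB@8
I2 sub r1 <- r3,r2: IF@3 ID@6 stall=0 (-) EX@7 MEM@8 WB@9
I3 add r1 <- r3,r5: IF@6 ID@7 stall=0 (-) EX@8 MEM@9 WB@10

Answer: 5 8 9 10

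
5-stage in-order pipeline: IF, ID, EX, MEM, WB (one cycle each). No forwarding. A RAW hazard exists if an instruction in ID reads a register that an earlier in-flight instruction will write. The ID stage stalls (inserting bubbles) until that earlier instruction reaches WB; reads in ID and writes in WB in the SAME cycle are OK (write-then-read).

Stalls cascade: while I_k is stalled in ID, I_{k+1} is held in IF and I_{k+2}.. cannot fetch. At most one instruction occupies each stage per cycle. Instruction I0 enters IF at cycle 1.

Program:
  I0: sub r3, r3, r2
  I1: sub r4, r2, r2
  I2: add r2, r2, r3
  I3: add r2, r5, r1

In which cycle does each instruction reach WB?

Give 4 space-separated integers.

Answer: 5 6 8 9

Derivation:
I0 sub r3 <- r3,r2: IF@1 ID@2 stall=0 (-) EX@3 MEM@4 WB@5
I1 sub r4 <- r2,r2: IF@2 ID@3 stall=0 (-) EX@4 MEM@5 WB@6
I2 add r2 <- r2,r3: IF@3 ID@4 stall=1 (RAW on I0.r3 (WB@5)) EX@6 MEM@7 WB@8
I3 add r2 <- r5,r1: IF@4 ID@6 stall=0 (-) EX@7 MEM@8 WB@9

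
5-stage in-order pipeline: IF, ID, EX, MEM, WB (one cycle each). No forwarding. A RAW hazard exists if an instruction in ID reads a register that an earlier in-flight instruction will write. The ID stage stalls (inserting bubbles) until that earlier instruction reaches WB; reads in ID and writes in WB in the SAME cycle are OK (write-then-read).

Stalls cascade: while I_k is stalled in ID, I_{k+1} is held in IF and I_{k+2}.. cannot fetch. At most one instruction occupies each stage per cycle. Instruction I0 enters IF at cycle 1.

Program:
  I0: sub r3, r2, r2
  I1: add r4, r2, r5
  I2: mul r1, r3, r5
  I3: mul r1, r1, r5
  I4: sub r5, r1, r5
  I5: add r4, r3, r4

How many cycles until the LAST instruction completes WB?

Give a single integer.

I0 sub r3 <- r2,r2: IF@1 ID@2 stall=0 (-) EX@3 MEM@4 WB@5
I1 add r4 <- r2,r5: IF@2 ID@3 stall=0 (-) EX@4 MEM@5 WB@6
I2 mul r1 <- r3,r5: IF@3 ID@4 stall=1 (RAW on I0.r3 (WB@5)) EX@6 MEM@7 WB@8
I3 mul r1 <- r1,r5: IF@4 ID@6 stall=2 (RAW on I2.r1 (WB@8)) EX@9 MEM@10 WB@11
I4 sub r5 <- r1,r5: IF@6 ID@9 stall=2 (RAW on I3.r1 (WB@11)) EX@12 MEM@13 WB@14
I5 add r4 <- r3,r4: IF@9 ID@12 stall=0 (-) EX@13 MEM@14 WB@15

Answer: 15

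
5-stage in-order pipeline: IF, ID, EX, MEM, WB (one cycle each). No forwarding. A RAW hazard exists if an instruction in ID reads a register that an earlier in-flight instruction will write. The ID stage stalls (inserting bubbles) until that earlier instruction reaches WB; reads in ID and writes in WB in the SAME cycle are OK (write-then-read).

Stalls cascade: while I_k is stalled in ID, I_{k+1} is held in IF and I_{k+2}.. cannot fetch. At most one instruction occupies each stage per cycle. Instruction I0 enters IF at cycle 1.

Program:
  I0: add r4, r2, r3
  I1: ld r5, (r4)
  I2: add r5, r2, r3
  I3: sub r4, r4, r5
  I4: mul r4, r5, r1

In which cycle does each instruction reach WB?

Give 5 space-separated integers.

Answer: 5 8 9 12 13

Derivation:
I0 add r4 <- r2,r3: IF@1 ID@2 stall=0 (-) EX@3 MEM@4 WB@5
I1 ld r5 <- r4: IF@2 ID@3 stall=2 (RAW on I0.r4 (WB@5)) EX@6 MEM@7 WB@8
I2 add r5 <- r2,r3: IF@3 ID@6 stall=0 (-) EX@7 MEM@8 WB@9
I3 sub r4 <- r4,r5: IF@6 ID@7 stall=2 (RAW on I2.r5 (WB@9)) EX@10 MEM@11 WB@12
I4 mul r4 <- r5,r1: IF@7 ID@10 stall=0 (-) EX@11 MEM@12 WB@13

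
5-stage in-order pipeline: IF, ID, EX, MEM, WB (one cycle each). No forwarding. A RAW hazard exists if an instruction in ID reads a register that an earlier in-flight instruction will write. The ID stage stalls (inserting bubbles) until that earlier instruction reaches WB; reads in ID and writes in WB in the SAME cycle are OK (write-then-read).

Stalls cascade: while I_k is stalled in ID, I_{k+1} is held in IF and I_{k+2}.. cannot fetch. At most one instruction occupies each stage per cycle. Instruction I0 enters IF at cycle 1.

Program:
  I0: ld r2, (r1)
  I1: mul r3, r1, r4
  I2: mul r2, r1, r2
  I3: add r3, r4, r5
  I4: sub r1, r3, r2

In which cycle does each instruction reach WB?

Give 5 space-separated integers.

Answer: 5 6 8 9 12

Derivation:
I0 ld r2 <- r1: IF@1 ID@2 stall=0 (-) EX@3 MEM@4 WB@5
I1 mul r3 <- r1,r4: IF@2 ID@3 stall=0 (-) EX@4 MEM@5 WB@6
I2 mul r2 <- r1,r2: IF@3 ID@4 stall=1 (RAW on I0.r2 (WB@5)) EX@6 MEM@7 WB@8
I3 add r3 <- r4,r5: IF@4 ID@6 stall=0 (-) EX@7 MEM@8 WB@9
I4 sub r1 <- r3,r2: IF@6 ID@7 stall=2 (RAW on I3.r3 (WB@9)) EX@10 MEM@11 WB@12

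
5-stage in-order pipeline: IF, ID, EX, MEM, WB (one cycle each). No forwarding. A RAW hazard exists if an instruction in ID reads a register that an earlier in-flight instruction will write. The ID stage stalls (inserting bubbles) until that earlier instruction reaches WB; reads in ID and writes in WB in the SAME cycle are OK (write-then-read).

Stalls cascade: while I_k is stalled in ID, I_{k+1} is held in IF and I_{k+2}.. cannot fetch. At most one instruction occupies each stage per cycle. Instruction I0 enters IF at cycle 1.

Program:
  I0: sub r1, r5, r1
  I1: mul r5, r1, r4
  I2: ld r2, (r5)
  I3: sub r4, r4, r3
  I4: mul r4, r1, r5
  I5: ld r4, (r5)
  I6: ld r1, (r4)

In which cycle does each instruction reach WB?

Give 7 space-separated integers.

I0 sub r1 <- r5,r1: IF@1 ID@2 stall=0 (-) EX@3 MEM@4 WB@5
I1 mul r5 <- r1,r4: IF@2 ID@3 stall=2 (RAW on I0.r1 (WB@5)) EX@6 MEM@7 WB@8
I2 ld r2 <- r5: IF@3 ID@6 stall=2 (RAW on I1.r5 (WB@8)) EX@9 MEM@10 WB@11
I3 sub r4 <- r4,r3: IF@6 ID@9 stall=0 (-) EX@10 MEM@11 WB@12
I4 mul r4 <- r1,r5: IF@9 ID@10 stall=0 (-) EX@11 MEM@12 WB@13
I5 ld r4 <- r5: IF@10 ID@11 stall=0 (-) EX@12 MEM@13 WB@14
I6 ld r1 <- r4: IF@11 ID@12 stall=2 (RAW on I5.r4 (WB@14)) EX@15 MEM@16 WB@17

Answer: 5 8 11 12 13 14 17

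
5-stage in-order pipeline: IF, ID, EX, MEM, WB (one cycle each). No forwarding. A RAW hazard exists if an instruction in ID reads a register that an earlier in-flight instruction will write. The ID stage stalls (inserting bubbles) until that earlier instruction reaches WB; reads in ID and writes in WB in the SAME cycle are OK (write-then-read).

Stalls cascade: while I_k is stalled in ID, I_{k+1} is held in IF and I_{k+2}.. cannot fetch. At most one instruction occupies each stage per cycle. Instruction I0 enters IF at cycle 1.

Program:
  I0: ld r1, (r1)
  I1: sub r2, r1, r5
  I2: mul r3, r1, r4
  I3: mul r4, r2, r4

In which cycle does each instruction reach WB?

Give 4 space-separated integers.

I0 ld r1 <- r1: IF@1 ID@2 stall=0 (-) EX@3 MEM@4 WB@5
I1 sub r2 <- r1,r5: IF@2 ID@3 stall=2 (RAW on I0.r1 (WB@5)) EX@6 MEM@7 WB@8
I2 mul r3 <- r1,r4: IF@3 ID@6 stall=0 (-) EX@7 MEM@8 WB@9
I3 mul r4 <- r2,r4: IF@6 ID@7 stall=1 (RAW on I1.r2 (WB@8)) EX@9 MEM@10 WB@11

Answer: 5 8 9 11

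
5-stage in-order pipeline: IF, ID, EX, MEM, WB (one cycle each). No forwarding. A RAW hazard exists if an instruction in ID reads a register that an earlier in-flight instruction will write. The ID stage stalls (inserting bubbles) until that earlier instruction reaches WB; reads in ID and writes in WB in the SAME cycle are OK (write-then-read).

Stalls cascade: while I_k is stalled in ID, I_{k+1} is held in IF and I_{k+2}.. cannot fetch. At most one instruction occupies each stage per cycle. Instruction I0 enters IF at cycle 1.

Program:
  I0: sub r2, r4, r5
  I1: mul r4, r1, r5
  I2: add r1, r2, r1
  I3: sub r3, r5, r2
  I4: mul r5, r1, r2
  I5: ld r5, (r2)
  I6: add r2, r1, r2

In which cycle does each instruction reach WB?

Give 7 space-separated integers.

Answer: 5 6 8 9 11 12 13

Derivation:
I0 sub r2 <- r4,r5: IF@1 ID@2 stall=0 (-) EX@3 MEM@4 WB@5
I1 mul r4 <- r1,r5: IF@2 ID@3 stall=0 (-) EX@4 MEM@5 WB@6
I2 add r1 <- r2,r1: IF@3 ID@4 stall=1 (RAW on I0.r2 (WB@5)) EX@6 MEM@7 WB@8
I3 sub r3 <- r5,r2: IF@4 ID@6 stall=0 (-) EX@7 MEM@8 WB@9
I4 mul r5 <- r1,r2: IF@6 ID@7 stall=1 (RAW on I2.r1 (WB@8)) EX@9 MEM@10 WB@11
I5 ld r5 <- r2: IF@7 ID@9 stall=0 (-) EX@10 MEM@11 WB@12
I6 add r2 <- r1,r2: IF@9 ID@10 stall=0 (-) EX@11 MEM@12 WB@13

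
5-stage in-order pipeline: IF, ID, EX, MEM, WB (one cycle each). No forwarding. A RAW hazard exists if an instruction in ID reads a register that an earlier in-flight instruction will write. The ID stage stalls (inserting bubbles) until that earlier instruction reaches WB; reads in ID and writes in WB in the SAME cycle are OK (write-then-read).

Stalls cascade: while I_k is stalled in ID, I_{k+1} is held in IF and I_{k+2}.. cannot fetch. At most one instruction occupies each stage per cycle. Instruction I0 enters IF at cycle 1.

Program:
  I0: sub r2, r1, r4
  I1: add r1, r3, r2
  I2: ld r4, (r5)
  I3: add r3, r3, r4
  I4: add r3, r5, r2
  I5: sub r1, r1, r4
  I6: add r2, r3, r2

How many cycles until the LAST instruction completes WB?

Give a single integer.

I0 sub r2 <- r1,r4: IF@1 ID@2 stall=0 (-) EX@3 MEM@4 WB@5
I1 add r1 <- r3,r2: IF@2 ID@3 stall=2 (RAW on I0.r2 (WB@5)) EX@6 MEM@7 WB@8
I2 ld r4 <- r5: IF@3 ID@6 stall=0 (-) EX@7 MEM@8 WB@9
I3 add r3 <- r3,r4: IF@6 ID@7 stall=2 (RAW on I2.r4 (WB@9)) EX@10 MEM@11 WB@12
I4 add r3 <- r5,r2: IF@7 ID@10 stall=0 (-) EX@11 MEM@12 WB@13
I5 sub r1 <- r1,r4: IF@10 ID@11 stall=0 (-) EX@12 MEM@13 WB@14
I6 add r2 <- r3,r2: IF@11 ID@12 stall=1 (RAW on I4.r3 (WB@13)) EX@14 MEM@15 WB@16

Answer: 16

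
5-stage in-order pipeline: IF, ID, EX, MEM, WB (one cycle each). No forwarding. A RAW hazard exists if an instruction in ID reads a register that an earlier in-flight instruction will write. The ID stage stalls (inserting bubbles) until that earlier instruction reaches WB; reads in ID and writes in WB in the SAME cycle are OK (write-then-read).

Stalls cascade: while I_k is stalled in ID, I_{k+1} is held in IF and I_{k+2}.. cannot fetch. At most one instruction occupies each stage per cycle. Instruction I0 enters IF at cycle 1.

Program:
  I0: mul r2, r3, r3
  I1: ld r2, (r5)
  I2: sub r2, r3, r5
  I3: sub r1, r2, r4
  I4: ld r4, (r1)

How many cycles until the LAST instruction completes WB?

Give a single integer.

Answer: 13

Derivation:
I0 mul r2 <- r3,r3: IF@1 ID@2 stall=0 (-) EX@3 MEM@4 WB@5
I1 ld r2 <- r5: IF@2 ID@3 stall=0 (-) EX@4 MEM@5 WB@6
I2 sub r2 <- r3,r5: IF@3 ID@4 stall=0 (-) EX@5 MEM@6 WB@7
I3 sub r1 <- r2,r4: IF@4 ID@5 stall=2 (RAW on I2.r2 (WB@7)) EX@8 MEM@9 WB@10
I4 ld r4 <- r1: IF@5 ID@8 stall=2 (RAW on I3.r1 (WB@10)) EX@11 MEM@12 WB@13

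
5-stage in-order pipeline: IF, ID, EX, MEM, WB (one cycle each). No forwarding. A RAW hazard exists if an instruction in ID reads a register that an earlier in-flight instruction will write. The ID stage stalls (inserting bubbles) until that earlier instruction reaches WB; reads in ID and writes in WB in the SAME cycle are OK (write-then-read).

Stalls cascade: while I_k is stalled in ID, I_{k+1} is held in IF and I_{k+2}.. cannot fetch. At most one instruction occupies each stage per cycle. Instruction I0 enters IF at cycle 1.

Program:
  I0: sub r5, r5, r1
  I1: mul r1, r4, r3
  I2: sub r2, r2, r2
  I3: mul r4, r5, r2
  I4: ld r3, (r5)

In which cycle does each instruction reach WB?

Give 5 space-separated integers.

Answer: 5 6 7 10 11

Derivation:
I0 sub r5 <- r5,r1: IF@1 ID@2 stall=0 (-) EX@3 MEM@4 WB@5
I1 mul r1 <- r4,r3: IF@2 ID@3 stall=0 (-) EX@4 MEM@5 WB@6
I2 sub r2 <- r2,r2: IF@3 ID@4 stall=0 (-) EX@5 MEM@6 WB@7
I3 mul r4 <- r5,r2: IF@4 ID@5 stall=2 (RAW on I2.r2 (WB@7)) EX@8 MEM@9 WB@10
I4 ld r3 <- r5: IF@5 ID@8 stall=0 (-) EX@9 MEM@10 WB@11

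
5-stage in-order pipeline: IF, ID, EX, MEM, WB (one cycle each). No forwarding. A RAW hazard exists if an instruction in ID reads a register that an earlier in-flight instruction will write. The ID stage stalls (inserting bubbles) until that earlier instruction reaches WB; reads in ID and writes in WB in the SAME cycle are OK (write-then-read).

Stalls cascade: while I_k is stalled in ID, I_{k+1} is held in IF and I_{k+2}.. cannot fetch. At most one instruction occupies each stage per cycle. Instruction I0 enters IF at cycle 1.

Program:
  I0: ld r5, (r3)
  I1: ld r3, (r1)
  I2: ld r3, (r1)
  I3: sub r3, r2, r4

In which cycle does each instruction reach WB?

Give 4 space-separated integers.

I0 ld r5 <- r3: IF@1 ID@2 stall=0 (-) EX@3 MEM@4 WB@5
I1 ld r3 <- r1: IF@2 ID@3 stall=0 (-) EX@4 MEM@5 WB@6
I2 ld r3 <- r1: IF@3 ID@4 stall=0 (-) EX@5 MEM@6 WB@7
I3 sub r3 <- r2,r4: IF@4 ID@5 stall=0 (-) EX@6 MEM@7 WB@8

Answer: 5 6 7 8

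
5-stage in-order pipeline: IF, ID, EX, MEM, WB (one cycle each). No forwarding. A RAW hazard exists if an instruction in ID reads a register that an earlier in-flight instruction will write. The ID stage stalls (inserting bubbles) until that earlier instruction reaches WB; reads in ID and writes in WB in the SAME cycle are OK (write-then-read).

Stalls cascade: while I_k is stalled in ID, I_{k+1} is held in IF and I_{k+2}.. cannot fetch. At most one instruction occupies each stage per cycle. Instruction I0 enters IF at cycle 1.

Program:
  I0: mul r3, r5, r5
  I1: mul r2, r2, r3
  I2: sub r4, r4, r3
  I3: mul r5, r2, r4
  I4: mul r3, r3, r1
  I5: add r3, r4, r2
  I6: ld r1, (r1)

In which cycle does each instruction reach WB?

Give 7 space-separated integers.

I0 mul r3 <- r5,r5: IF@1 ID@2 stall=0 (-) EX@3 MEM@4 WB@5
I1 mul r2 <- r2,r3: IF@2 ID@3 stall=2 (RAW on I0.r3 (WB@5)) EX@6 MEM@7 WB@8
I2 sub r4 <- r4,r3: IF@3 ID@6 stall=0 (-) EX@7 MEM@8 WB@9
I3 mul r5 <- r2,r4: IF@6 ID@7 stall=2 (RAW on I2.r4 (WB@9)) EX@10 MEM@11 WB@12
I4 mul r3 <- r3,r1: IF@7 ID@10 stall=0 (-) EX@11 MEM@12 WB@13
I5 add r3 <- r4,r2: IF@10 ID@11 stall=0 (-) EX@12 MEM@13 WB@14
I6 ld r1 <- r1: IF@11 ID@12 stall=0 (-) EX@13 MEM@14 WB@15

Answer: 5 8 9 12 13 14 15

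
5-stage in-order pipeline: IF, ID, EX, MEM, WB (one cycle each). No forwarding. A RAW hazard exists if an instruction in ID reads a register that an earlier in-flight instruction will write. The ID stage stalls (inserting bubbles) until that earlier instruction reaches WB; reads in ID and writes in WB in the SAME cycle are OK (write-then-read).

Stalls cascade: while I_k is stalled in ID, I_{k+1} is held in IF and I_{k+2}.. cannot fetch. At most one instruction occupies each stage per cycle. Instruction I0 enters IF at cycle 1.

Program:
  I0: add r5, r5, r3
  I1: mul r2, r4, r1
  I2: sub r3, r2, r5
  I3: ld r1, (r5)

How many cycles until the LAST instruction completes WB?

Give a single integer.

Answer: 10

Derivation:
I0 add r5 <- r5,r3: IF@1 ID@2 stall=0 (-) EX@3 MEM@4 WB@5
I1 mul r2 <- r4,r1: IF@2 ID@3 stall=0 (-) EX@4 MEM@5 WB@6
I2 sub r3 <- r2,r5: IF@3 ID@4 stall=2 (RAW on I1.r2 (WB@6)) EX@7 MEM@8 WB@9
I3 ld r1 <- r5: IF@4 ID@7 stall=0 (-) EX@8 MEM@9 WB@10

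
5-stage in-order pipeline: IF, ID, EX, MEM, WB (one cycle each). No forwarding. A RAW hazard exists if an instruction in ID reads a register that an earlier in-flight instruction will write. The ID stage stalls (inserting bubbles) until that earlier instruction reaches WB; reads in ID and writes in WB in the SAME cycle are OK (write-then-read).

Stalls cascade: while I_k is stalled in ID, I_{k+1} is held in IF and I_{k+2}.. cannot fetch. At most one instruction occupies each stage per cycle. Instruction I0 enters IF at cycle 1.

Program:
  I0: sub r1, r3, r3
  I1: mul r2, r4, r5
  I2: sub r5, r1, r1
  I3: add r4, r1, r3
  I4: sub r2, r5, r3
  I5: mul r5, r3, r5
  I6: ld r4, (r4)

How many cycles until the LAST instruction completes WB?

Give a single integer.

Answer: 13

Derivation:
I0 sub r1 <- r3,r3: IF@1 ID@2 stall=0 (-) EX@3 MEM@4 WB@5
I1 mul r2 <- r4,r5: IF@2 ID@3 stall=0 (-) EX@4 MEM@5 WB@6
I2 sub r5 <- r1,r1: IF@3 ID@4 stall=1 (RAW on I0.r1 (WB@5)) EX@6 MEM@7 WB@8
I3 add r4 <- r1,r3: IF@4 ID@6 stall=0 (-) EX@7 MEM@8 WB@9
I4 sub r2 <- r5,r3: IF@6 ID@7 stall=1 (RAW on I2.r5 (WB@8)) EX@9 MEM@10 WB@11
I5 mul r5 <- r3,r5: IF@7 ID@9 stall=0 (-) EX@10 MEM@11 WB@12
I6 ld r4 <- r4: IF@9 ID@10 stall=0 (-) EX@11 MEM@12 WB@13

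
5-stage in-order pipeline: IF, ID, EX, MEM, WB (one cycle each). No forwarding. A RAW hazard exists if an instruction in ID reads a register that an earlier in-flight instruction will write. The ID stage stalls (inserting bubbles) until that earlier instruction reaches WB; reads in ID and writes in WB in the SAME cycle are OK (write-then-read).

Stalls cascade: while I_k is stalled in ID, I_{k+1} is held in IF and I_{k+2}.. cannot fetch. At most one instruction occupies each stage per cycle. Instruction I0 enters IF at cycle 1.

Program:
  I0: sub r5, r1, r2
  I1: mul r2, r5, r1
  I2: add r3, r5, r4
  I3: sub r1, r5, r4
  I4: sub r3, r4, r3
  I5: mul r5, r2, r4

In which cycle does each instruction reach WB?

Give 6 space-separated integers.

Answer: 5 8 9 10 12 13

Derivation:
I0 sub r5 <- r1,r2: IF@1 ID@2 stall=0 (-) EX@3 MEM@4 WB@5
I1 mul r2 <- r5,r1: IF@2 ID@3 stall=2 (RAW on I0.r5 (WB@5)) EX@6 MEM@7 WB@8
I2 add r3 <- r5,r4: IF@3 ID@6 stall=0 (-) EX@7 MEM@8 WB@9
I3 sub r1 <- r5,r4: IF@6 ID@7 stall=0 (-) EX@8 MEM@9 WB@10
I4 sub r3 <- r4,r3: IF@7 ID@8 stall=1 (RAW on I2.r3 (WB@9)) EX@10 MEM@11 WB@12
I5 mul r5 <- r2,r4: IF@8 ID@10 stall=0 (-) EX@11 MEM@12 WB@13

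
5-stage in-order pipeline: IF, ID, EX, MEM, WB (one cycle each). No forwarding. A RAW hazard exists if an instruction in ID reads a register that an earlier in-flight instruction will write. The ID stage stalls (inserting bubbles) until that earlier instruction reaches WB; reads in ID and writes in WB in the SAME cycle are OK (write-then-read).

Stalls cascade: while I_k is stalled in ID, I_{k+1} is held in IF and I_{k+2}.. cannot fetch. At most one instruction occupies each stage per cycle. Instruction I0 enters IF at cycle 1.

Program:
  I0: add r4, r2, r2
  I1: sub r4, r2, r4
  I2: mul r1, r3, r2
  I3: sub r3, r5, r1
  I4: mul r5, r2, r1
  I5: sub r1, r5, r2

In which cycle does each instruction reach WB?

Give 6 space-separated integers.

Answer: 5 8 9 12 13 16

Derivation:
I0 add r4 <- r2,r2: IF@1 ID@2 stall=0 (-) EX@3 MEM@4 WB@5
I1 sub r4 <- r2,r4: IF@2 ID@3 stall=2 (RAW on I0.r4 (WB@5)) EX@6 MEM@7 WB@8
I2 mul r1 <- r3,r2: IF@3 ID@6 stall=0 (-) EX@7 MEM@8 WB@9
I3 sub r3 <- r5,r1: IF@6 ID@7 stall=2 (RAW on I2.r1 (WB@9)) EX@10 MEM@11 WB@12
I4 mul r5 <- r2,r1: IF@7 ID@10 stall=0 (-) EX@11 MEM@12 WB@13
I5 sub r1 <- r5,r2: IF@10 ID@11 stall=2 (RAW on I4.r5 (WB@13)) EX@14 MEM@15 WB@16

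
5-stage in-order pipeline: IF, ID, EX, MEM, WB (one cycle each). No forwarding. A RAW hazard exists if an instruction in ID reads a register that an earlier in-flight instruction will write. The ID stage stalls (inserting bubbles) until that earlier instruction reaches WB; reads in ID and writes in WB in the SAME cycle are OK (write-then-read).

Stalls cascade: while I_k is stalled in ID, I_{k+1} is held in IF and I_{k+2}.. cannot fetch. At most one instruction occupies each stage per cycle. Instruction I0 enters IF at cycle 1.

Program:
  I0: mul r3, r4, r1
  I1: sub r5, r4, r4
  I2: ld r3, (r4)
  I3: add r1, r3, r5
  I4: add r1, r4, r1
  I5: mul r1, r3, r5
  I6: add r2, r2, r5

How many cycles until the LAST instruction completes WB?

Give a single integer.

Answer: 15

Derivation:
I0 mul r3 <- r4,r1: IF@1 ID@2 stall=0 (-) EX@3 MEM@4 WB@5
I1 sub r5 <- r4,r4: IF@2 ID@3 stall=0 (-) EX@4 MEM@5 WB@6
I2 ld r3 <- r4: IF@3 ID@4 stall=0 (-) EX@5 MEM@6 WB@7
I3 add r1 <- r3,r5: IF@4 ID@5 stall=2 (RAW on I2.r3 (WB@7)) EX@8 MEM@9 WB@10
I4 add r1 <- r4,r1: IF@5 ID@8 stall=2 (RAW on I3.r1 (WB@10)) EX@11 MEM@12 WB@13
I5 mul r1 <- r3,r5: IF@8 ID@11 stall=0 (-) EX@12 MEM@13 WB@14
I6 add r2 <- r2,r5: IF@11 ID@12 stall=0 (-) EX@13 MEM@14 WB@15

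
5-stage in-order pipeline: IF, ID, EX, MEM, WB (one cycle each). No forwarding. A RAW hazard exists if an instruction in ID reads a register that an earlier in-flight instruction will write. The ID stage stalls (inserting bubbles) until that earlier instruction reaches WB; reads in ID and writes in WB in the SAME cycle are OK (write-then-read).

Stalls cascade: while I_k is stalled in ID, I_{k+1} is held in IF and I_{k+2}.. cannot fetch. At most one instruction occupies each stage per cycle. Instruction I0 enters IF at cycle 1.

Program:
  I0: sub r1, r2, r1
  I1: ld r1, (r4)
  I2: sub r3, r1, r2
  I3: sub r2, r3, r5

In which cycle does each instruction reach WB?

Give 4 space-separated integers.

Answer: 5 6 9 12

Derivation:
I0 sub r1 <- r2,r1: IF@1 ID@2 stall=0 (-) EX@3 MEM@4 WB@5
I1 ld r1 <- r4: IF@2 ID@3 stall=0 (-) EX@4 MEM@5 WB@6
I2 sub r3 <- r1,r2: IF@3 ID@4 stall=2 (RAW on I1.r1 (WB@6)) EX@7 MEM@8 WB@9
I3 sub r2 <- r3,r5: IF@4 ID@7 stall=2 (RAW on I2.r3 (WB@9)) EX@10 MEM@11 WB@12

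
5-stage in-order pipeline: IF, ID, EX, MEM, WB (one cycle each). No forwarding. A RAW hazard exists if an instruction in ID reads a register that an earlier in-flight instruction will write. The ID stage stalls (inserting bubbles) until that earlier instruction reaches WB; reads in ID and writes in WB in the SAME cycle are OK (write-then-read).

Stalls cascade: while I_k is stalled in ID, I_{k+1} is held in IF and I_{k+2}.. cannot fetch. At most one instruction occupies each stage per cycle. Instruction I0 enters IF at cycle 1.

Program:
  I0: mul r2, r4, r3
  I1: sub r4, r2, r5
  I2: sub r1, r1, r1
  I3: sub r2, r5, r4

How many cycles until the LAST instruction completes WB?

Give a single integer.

I0 mul r2 <- r4,r3: IF@1 ID@2 stall=0 (-) EX@3 MEM@4 WB@5
I1 sub r4 <- r2,r5: IF@2 ID@3 stall=2 (RAW on I0.r2 (WB@5)) EX@6 MEM@7 WB@8
I2 sub r1 <- r1,r1: IF@3 ID@6 stall=0 (-) EX@7 MEM@8 WB@9
I3 sub r2 <- r5,r4: IF@6 ID@7 stall=1 (RAW on I1.r4 (WB@8)) EX@9 MEM@10 WB@11

Answer: 11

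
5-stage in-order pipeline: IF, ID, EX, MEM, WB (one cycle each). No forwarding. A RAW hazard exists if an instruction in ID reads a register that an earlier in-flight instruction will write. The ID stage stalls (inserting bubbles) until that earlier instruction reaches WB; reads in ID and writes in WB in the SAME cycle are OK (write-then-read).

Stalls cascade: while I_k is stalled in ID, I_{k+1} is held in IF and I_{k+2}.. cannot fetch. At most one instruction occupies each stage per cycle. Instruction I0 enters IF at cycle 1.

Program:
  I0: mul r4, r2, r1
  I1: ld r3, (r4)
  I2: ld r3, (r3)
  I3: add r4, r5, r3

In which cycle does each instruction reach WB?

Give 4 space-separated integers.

Answer: 5 8 11 14

Derivation:
I0 mul r4 <- r2,r1: IF@1 ID@2 stall=0 (-) EX@3 MEM@4 WB@5
I1 ld r3 <- r4: IF@2 ID@3 stall=2 (RAW on I0.r4 (WB@5)) EX@6 MEM@7 WB@8
I2 ld r3 <- r3: IF@3 ID@6 stall=2 (RAW on I1.r3 (WB@8)) EX@9 MEM@10 WB@11
I3 add r4 <- r5,r3: IF@6 ID@9 stall=2 (RAW on I2.r3 (WB@11)) EX@12 MEM@13 WB@14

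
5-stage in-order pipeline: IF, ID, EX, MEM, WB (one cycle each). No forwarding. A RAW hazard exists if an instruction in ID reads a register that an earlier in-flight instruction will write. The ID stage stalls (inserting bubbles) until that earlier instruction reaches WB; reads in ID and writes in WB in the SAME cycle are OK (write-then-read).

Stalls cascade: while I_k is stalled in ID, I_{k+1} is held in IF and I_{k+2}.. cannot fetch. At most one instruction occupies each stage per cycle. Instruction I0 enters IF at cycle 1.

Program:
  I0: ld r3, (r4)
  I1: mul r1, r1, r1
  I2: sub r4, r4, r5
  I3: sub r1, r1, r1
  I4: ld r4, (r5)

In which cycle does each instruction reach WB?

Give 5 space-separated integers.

I0 ld r3 <- r4: IF@1 ID@2 stall=0 (-) EX@3 MEM@4 WB@5
I1 mul r1 <- r1,r1: IF@2 ID@3 stall=0 (-) EX@4 MEM@5 WB@6
I2 sub r4 <- r4,r5: IF@3 ID@4 stall=0 (-) EX@5 MEM@6 WB@7
I3 sub r1 <- r1,r1: IF@4 ID@5 stall=1 (RAW on I1.r1 (WB@6)) EX@7 MEM@8 WB@9
I4 ld r4 <- r5: IF@5 ID@7 stall=0 (-) EX@8 MEM@9 WB@10

Answer: 5 6 7 9 10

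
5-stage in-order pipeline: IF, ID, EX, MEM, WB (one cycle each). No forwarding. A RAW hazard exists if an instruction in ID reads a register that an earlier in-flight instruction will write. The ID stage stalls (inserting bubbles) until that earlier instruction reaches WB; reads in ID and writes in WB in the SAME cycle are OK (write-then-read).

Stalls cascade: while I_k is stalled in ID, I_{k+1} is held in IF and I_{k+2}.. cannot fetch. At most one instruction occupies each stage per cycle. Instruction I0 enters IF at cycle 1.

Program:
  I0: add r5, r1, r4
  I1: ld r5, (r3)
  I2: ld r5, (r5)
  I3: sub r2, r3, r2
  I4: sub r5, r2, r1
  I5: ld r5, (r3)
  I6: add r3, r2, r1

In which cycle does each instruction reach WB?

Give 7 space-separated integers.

I0 add r5 <- r1,r4: IF@1 ID@2 stall=0 (-) EX@3 MEM@4 WB@5
I1 ld r5 <- r3: IF@2 ID@3 stall=0 (-) EX@4 MEM@5 WB@6
I2 ld r5 <- r5: IF@3 ID@4 stall=2 (RAW on I1.r5 (WB@6)) EX@7 MEM@8 WB@9
I3 sub r2 <- r3,r2: IF@4 ID@7 stall=0 (-) EX@8 MEM@9 WB@10
I4 sub r5 <- r2,r1: IF@7 ID@8 stall=2 (RAW on I3.r2 (WB@10)) EX@11 MEM@12 WB@13
I5 ld r5 <- r3: IF@8 ID@11 stall=0 (-) EX@12 MEM@13 WB@14
I6 add r3 <- r2,r1: IF@11 ID@12 stall=0 (-) EX@13 MEM@14 WB@15

Answer: 5 6 9 10 13 14 15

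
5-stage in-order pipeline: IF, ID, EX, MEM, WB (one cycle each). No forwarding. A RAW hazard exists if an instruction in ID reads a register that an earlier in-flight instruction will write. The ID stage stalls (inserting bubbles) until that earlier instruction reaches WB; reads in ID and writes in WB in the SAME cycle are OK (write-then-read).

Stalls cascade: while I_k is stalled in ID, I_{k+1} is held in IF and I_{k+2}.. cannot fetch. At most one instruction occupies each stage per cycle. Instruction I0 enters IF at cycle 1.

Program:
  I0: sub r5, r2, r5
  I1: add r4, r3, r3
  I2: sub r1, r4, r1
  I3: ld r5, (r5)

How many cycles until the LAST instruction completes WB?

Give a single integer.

Answer: 10

Derivation:
I0 sub r5 <- r2,r5: IF@1 ID@2 stall=0 (-) EX@3 MEM@4 WB@5
I1 add r4 <- r3,r3: IF@2 ID@3 stall=0 (-) EX@4 MEM@5 WB@6
I2 sub r1 <- r4,r1: IF@3 ID@4 stall=2 (RAW on I1.r4 (WB@6)) EX@7 MEM@8 WB@9
I3 ld r5 <- r5: IF@4 ID@7 stall=0 (-) EX@8 MEM@9 WB@10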